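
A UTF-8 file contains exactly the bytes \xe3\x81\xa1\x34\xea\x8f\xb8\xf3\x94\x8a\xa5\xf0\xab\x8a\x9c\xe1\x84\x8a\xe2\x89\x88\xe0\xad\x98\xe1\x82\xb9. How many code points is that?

9

Byte at offset 0: 0xE3 = 11100011 → 3-byte char (#1). Advance 3.
Byte at offset 3: 0x34 = 00110100 → 1-byte char (#2). Advance 1.
Byte at offset 4: 0xEA = 11101010 → 3-byte char (#3). Advance 3.
Byte at offset 7: 0xF3 = 11110011 → 4-byte char (#4). Advance 4.
Byte at offset 11: 0xF0 = 11110000 → 4-byte char (#5). Advance 4.
Byte at offset 15: 0xE1 = 11100001 → 3-byte char (#6). Advance 3.
Byte at offset 18: 0xE2 = 11100010 → 3-byte char (#7). Advance 3.
Byte at offset 21: 0xE0 = 11100000 → 3-byte char (#8). Advance 3.
Byte at offset 24: 0xE1 = 11100001 → 3-byte char (#9). Advance 3.
Reached end at offset 27 after 9 code points.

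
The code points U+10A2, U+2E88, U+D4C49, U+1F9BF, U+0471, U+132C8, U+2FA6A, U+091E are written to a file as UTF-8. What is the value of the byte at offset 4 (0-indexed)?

U+10A2 → 3-byte form E1 82 A2 at offsets 0–2.
U+2E88 → 3-byte form E2 BA 88 at offsets 3–5.
Offset 4 falls in char 2's range; it's byte 2 of E2 BA 88 = 0xBA.

0xBA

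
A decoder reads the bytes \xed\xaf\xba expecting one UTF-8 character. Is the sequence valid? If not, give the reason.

invalid (encodes a surrogate (U+D800–U+DFFF))

Structurally a 3-byte sequence; payload = 0xDBFA.
But 0xDBFA is in U+D800–U+DFFF, the surrogate range. Surrogates are not Unicode scalar values and are forbidden in UTF-8.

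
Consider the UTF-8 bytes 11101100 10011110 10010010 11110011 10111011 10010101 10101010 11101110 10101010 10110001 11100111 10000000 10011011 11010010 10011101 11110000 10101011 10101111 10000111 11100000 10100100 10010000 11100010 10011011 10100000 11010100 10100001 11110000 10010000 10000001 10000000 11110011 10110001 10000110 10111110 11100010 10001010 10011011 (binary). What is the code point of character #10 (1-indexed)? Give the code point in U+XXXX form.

Offset 0: leading byte 0xEC = 11101100 → 3-byte char #1 = EC 9E 92.
Offset 3: leading byte 0xF3 = 11110011 → 4-byte char #2 = F3 BB 95 AA.
Offset 7: leading byte 0xEE = 11101110 → 3-byte char #3 = EE AA B1.
Offset 10: leading byte 0xE7 = 11100111 → 3-byte char #4 = E7 80 9B.
Offset 13: leading byte 0xD2 = 11010010 → 2-byte char #5 = D2 9D.
Offset 15: leading byte 0xF0 = 11110000 → 4-byte char #6 = F0 AB AF 87.
Offset 19: leading byte 0xE0 = 11100000 → 3-byte char #7 = E0 A4 90.
Offset 22: leading byte 0xE2 = 11100010 → 3-byte char #8 = E2 9B A0.
Offset 25: leading byte 0xD4 = 11010100 → 2-byte char #9 = D4 A1.
Offset 27: leading byte 0xF0 = 11110000 → 4-byte char #10 = F0 90 81 80.
Leading byte 0xF0 = 11110000 matches 11110xxx → 4-byte sequence.
Byte 1: 0xF0 = 11110000, payload 000 (3 bits).
Byte 2: 0x90 = 10010000 (10xxxxxx ✓), payload 010000.
Byte 3: 0x81 = 10000001 (10xxxxxx ✓), payload 000001.
Byte 4: 0x80 = 10000000 (10xxxxxx ✓), payload 000000.
Concatenate: 000010000000001000000 = 0x10040 (21 bits → U+10040).

U+10040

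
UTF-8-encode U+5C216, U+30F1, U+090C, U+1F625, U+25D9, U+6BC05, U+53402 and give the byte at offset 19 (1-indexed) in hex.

1-indexed offset 19 is 0-indexed offset 18.
U+5C216 → 4-byte form F1 9C 88 96 at offsets 0–3.
U+30F1 → 3-byte form E3 83 B1 at offsets 4–6.
U+090C → 3-byte form E0 A4 8C at offsets 7–9.
U+1F625 → 4-byte form F0 9F 98 A5 at offsets 10–13.
U+25D9 → 3-byte form E2 97 99 at offsets 14–16.
U+6BC05 → 4-byte form F1 AB B0 85 at offsets 17–20.
Offset 18 falls in char 6's range; it's byte 2 of F1 AB B0 85 = 0xAB.

0xAB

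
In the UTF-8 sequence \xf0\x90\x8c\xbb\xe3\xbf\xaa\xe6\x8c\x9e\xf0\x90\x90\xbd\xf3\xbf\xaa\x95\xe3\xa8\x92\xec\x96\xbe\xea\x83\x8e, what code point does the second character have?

Offset 0: leading byte 0xF0 = 11110000 → 4-byte char #1 = F0 90 8C BB.
Offset 4: leading byte 0xE3 = 11100011 → 3-byte char #2 = E3 BF AA.
Leading byte 0xE3 = 11100011 matches 1110xxxx → 3-byte sequence.
Byte 1: 0xE3 = 11100011, payload 0011 (4 bits).
Byte 2: 0xBF = 10111111 (10xxxxxx ✓), payload 111111.
Byte 3: 0xAA = 10101010 (10xxxxxx ✓), payload 101010.
Concatenate: 0011111111101010 = 0x3FEA (16 bits → U+3FEA).

U+3FEA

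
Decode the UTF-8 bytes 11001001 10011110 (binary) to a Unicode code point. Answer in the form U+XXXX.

U+025E

Leading byte 0xC9 = 11001001 matches 110xxxxx → 2-byte sequence.
Byte 1: 0xC9 = 11001001, payload 01001 (5 bits).
Byte 2: 0x9E = 10011110 (10xxxxxx ✓), payload 011110.
Concatenate: 01001011110 = 0x25E (11 bits → U+025E).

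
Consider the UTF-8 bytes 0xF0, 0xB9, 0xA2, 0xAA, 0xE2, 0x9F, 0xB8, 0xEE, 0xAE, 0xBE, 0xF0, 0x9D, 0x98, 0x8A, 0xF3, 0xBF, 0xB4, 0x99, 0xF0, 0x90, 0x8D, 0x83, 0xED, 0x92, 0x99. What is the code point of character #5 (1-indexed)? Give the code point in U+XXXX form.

U+FFD19

Offset 0: leading byte 0xF0 = 11110000 → 4-byte char #1 = F0 B9 A2 AA.
Offset 4: leading byte 0xE2 = 11100010 → 3-byte char #2 = E2 9F B8.
Offset 7: leading byte 0xEE = 11101110 → 3-byte char #3 = EE AE BE.
Offset 10: leading byte 0xF0 = 11110000 → 4-byte char #4 = F0 9D 98 8A.
Offset 14: leading byte 0xF3 = 11110011 → 4-byte char #5 = F3 BF B4 99.
Leading byte 0xF3 = 11110011 matches 11110xxx → 4-byte sequence.
Byte 1: 0xF3 = 11110011, payload 011 (3 bits).
Byte 2: 0xBF = 10111111 (10xxxxxx ✓), payload 111111.
Byte 3: 0xB4 = 10110100 (10xxxxxx ✓), payload 110100.
Byte 4: 0x99 = 10011001 (10xxxxxx ✓), payload 011001.
Concatenate: 011111111110100011001 = 0xFFD19 (21 bits → U+FFD19).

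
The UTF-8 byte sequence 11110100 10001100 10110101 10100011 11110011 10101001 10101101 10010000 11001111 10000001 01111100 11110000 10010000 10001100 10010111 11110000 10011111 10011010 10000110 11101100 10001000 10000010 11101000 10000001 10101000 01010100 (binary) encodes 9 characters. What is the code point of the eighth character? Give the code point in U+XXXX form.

U+8068

Offset 0: leading byte 0xF4 = 11110100 → 4-byte char #1 = F4 8C B5 A3.
Offset 4: leading byte 0xF3 = 11110011 → 4-byte char #2 = F3 A9 AD 90.
Offset 8: leading byte 0xCF = 11001111 → 2-byte char #3 = CF 81.
Offset 10: leading byte 0x7C = 01111100 → 1-byte char #4 = 7C.
Offset 11: leading byte 0xF0 = 11110000 → 4-byte char #5 = F0 90 8C 97.
Offset 15: leading byte 0xF0 = 11110000 → 4-byte char #6 = F0 9F 9A 86.
Offset 19: leading byte 0xEC = 11101100 → 3-byte char #7 = EC 88 82.
Offset 22: leading byte 0xE8 = 11101000 → 3-byte char #8 = E8 81 A8.
Leading byte 0xE8 = 11101000 matches 1110xxxx → 3-byte sequence.
Byte 1: 0xE8 = 11101000, payload 1000 (4 bits).
Byte 2: 0x81 = 10000001 (10xxxxxx ✓), payload 000001.
Byte 3: 0xA8 = 10101000 (10xxxxxx ✓), payload 101000.
Concatenate: 1000000001101000 = 0x8068 (16 bits → U+8068).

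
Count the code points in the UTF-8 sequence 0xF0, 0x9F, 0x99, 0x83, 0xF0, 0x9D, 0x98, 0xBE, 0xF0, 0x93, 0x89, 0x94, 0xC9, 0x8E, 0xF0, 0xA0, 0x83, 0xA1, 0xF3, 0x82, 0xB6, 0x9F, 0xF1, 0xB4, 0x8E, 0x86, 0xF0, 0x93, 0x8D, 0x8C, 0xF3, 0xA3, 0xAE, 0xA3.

9

Byte at offset 0: 0xF0 = 11110000 → 4-byte char (#1). Advance 4.
Byte at offset 4: 0xF0 = 11110000 → 4-byte char (#2). Advance 4.
Byte at offset 8: 0xF0 = 11110000 → 4-byte char (#3). Advance 4.
Byte at offset 12: 0xC9 = 11001001 → 2-byte char (#4). Advance 2.
Byte at offset 14: 0xF0 = 11110000 → 4-byte char (#5). Advance 4.
Byte at offset 18: 0xF3 = 11110011 → 4-byte char (#6). Advance 4.
Byte at offset 22: 0xF1 = 11110001 → 4-byte char (#7). Advance 4.
Byte at offset 26: 0xF0 = 11110000 → 4-byte char (#8). Advance 4.
Byte at offset 30: 0xF3 = 11110011 → 4-byte char (#9). Advance 4.
Reached end at offset 34 after 9 code points.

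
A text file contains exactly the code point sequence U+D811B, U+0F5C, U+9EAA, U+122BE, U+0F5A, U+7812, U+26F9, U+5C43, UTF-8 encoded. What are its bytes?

F3 98 84 9B E0 BD 9C E9 BA AA F0 92 8A BE E0 BD 9A E7 A0 92 E2 9B B9 E5 B1 83

U+D811B: 4-byte form → F3 98 84 9B.
U+0F5C: 3-byte form → E0 BD 9C.
U+9EAA: 3-byte form → E9 BA AA.
U+122BE: 4-byte form → F0 92 8A BE.
U+0F5A: 3-byte form → E0 BD 9A.
U+7812: 3-byte form → E7 A0 92.
U+26F9: 3-byte form → E2 9B B9.
U+5C43: 3-byte form → E5 B1 83.
Concatenated (26 bytes): F3 98 84 9B E0 BD 9C E9 BA AA F0 92 8A BE E0 BD 9A E7 A0 92 E2 9B B9 E5 B1 83.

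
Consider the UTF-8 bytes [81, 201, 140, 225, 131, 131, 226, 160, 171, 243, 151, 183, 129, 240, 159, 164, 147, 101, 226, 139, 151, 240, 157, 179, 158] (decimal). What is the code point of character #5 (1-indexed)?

Offset 0: leading byte 0x51 = 01010001 → 1-byte char #1 = 51.
Offset 1: leading byte 0xC9 = 11001001 → 2-byte char #2 = C9 8C.
Offset 3: leading byte 0xE1 = 11100001 → 3-byte char #3 = E1 83 83.
Offset 6: leading byte 0xE2 = 11100010 → 3-byte char #4 = E2 A0 AB.
Offset 9: leading byte 0xF3 = 11110011 → 4-byte char #5 = F3 97 B7 81.
Leading byte 0xF3 = 11110011 matches 11110xxx → 4-byte sequence.
Byte 1: 0xF3 = 11110011, payload 011 (3 bits).
Byte 2: 0x97 = 10010111 (10xxxxxx ✓), payload 010111.
Byte 3: 0xB7 = 10110111 (10xxxxxx ✓), payload 110111.
Byte 4: 0x81 = 10000001 (10xxxxxx ✓), payload 000001.
Concatenate: 011010111110111000001 = 0xD7DC1 (21 bits → U+D7DC1).

U+D7DC1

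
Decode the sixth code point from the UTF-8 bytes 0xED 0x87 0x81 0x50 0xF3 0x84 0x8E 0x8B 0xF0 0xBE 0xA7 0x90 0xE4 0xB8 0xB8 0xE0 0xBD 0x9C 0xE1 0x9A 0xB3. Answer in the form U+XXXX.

U+0F5C

Offset 0: leading byte 0xED = 11101101 → 3-byte char #1 = ED 87 81.
Offset 3: leading byte 0x50 = 01010000 → 1-byte char #2 = 50.
Offset 4: leading byte 0xF3 = 11110011 → 4-byte char #3 = F3 84 8E 8B.
Offset 8: leading byte 0xF0 = 11110000 → 4-byte char #4 = F0 BE A7 90.
Offset 12: leading byte 0xE4 = 11100100 → 3-byte char #5 = E4 B8 B8.
Offset 15: leading byte 0xE0 = 11100000 → 3-byte char #6 = E0 BD 9C.
Leading byte 0xE0 = 11100000 matches 1110xxxx → 3-byte sequence.
Byte 1: 0xE0 = 11100000, payload 0000 (4 bits).
Byte 2: 0xBD = 10111101 (10xxxxxx ✓), payload 111101.
Byte 3: 0x9C = 10011100 (10xxxxxx ✓), payload 011100.
Concatenate: 0000111101011100 = 0xF5C (16 bits → U+0F5C).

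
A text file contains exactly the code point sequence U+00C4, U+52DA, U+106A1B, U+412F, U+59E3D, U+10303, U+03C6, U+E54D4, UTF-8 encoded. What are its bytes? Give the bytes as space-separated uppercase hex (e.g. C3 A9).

C3 84 E5 8B 9A F4 86 A8 9B E4 84 AF F1 99 B8 BD F0 90 8C 83 CF 86 F3 A5 93 94

U+00C4: 2-byte form → C3 84.
U+52DA: 3-byte form → E5 8B 9A.
U+106A1B: 4-byte form → F4 86 A8 9B.
U+412F: 3-byte form → E4 84 AF.
U+59E3D: 4-byte form → F1 99 B8 BD.
U+10303: 4-byte form → F0 90 8C 83.
U+03C6: 2-byte form → CF 86.
U+E54D4: 4-byte form → F3 A5 93 94.
Concatenated (26 bytes): C3 84 E5 8B 9A F4 86 A8 9B E4 84 AF F1 99 B8 BD F0 90 8C 83 CF 86 F3 A5 93 94.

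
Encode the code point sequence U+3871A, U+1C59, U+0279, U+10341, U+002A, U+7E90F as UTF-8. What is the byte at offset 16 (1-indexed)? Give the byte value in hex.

1-indexed offset 16 is 0-indexed offset 15.
U+3871A → 4-byte form F0 B8 9C 9A at offsets 0–3.
U+1C59 → 3-byte form E1 B1 99 at offsets 4–6.
U+0279 → 2-byte form C9 B9 at offsets 7–8.
U+10341 → 4-byte form F0 90 8D 81 at offsets 9–12.
U+002A → 1-byte form 2A at offsets 13–13.
U+7E90F → 4-byte form F1 BE A4 8F at offsets 14–17.
Offset 15 falls in char 6's range; it's byte 2 of F1 BE A4 8F = 0xBE.

0xBE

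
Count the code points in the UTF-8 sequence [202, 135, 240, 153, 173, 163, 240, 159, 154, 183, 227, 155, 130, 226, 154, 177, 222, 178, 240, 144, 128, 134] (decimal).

Byte at offset 0: 0xCA = 11001010 → 2-byte char (#1). Advance 2.
Byte at offset 2: 0xF0 = 11110000 → 4-byte char (#2). Advance 4.
Byte at offset 6: 0xF0 = 11110000 → 4-byte char (#3). Advance 4.
Byte at offset 10: 0xE3 = 11100011 → 3-byte char (#4). Advance 3.
Byte at offset 13: 0xE2 = 11100010 → 3-byte char (#5). Advance 3.
Byte at offset 16: 0xDE = 11011110 → 2-byte char (#6). Advance 2.
Byte at offset 18: 0xF0 = 11110000 → 4-byte char (#7). Advance 4.
Reached end at offset 22 after 7 code points.

7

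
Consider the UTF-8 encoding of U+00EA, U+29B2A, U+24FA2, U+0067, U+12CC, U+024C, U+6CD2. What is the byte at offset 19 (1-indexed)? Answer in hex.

1-indexed offset 19 is 0-indexed offset 18.
U+00EA → 2-byte form C3 AA at offsets 0–1.
U+29B2A → 4-byte form F0 A9 AC AA at offsets 2–5.
U+24FA2 → 4-byte form F0 A4 BE A2 at offsets 6–9.
U+0067 → 1-byte form 67 at offsets 10–10.
U+12CC → 3-byte form E1 8B 8C at offsets 11–13.
U+024C → 2-byte form C9 8C at offsets 14–15.
U+6CD2 → 3-byte form E6 B3 92 at offsets 16–18.
Offset 18 falls in char 7's range; it's byte 3 of E6 B3 92 = 0x92.

0x92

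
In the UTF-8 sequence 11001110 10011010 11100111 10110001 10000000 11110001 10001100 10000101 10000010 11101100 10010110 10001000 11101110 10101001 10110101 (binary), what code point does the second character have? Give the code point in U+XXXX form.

Offset 0: leading byte 0xCE = 11001110 → 2-byte char #1 = CE 9A.
Offset 2: leading byte 0xE7 = 11100111 → 3-byte char #2 = E7 B1 80.
Leading byte 0xE7 = 11100111 matches 1110xxxx → 3-byte sequence.
Byte 1: 0xE7 = 11100111, payload 0111 (4 bits).
Byte 2: 0xB1 = 10110001 (10xxxxxx ✓), payload 110001.
Byte 3: 0x80 = 10000000 (10xxxxxx ✓), payload 000000.
Concatenate: 0111110001000000 = 0x7C40 (16 bits → U+7C40).

U+7C40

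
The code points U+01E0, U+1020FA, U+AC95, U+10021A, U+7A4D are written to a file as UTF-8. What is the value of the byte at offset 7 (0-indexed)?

0xB2

U+01E0 → 2-byte form C7 A0 at offsets 0–1.
U+1020FA → 4-byte form F4 82 83 BA at offsets 2–5.
U+AC95 → 3-byte form EA B2 95 at offsets 6–8.
Offset 7 falls in char 3's range; it's byte 2 of EA B2 95 = 0xB2.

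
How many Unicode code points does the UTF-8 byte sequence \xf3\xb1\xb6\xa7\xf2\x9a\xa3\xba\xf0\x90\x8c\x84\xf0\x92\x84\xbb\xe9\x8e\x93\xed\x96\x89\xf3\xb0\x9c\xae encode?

Byte at offset 0: 0xF3 = 11110011 → 4-byte char (#1). Advance 4.
Byte at offset 4: 0xF2 = 11110010 → 4-byte char (#2). Advance 4.
Byte at offset 8: 0xF0 = 11110000 → 4-byte char (#3). Advance 4.
Byte at offset 12: 0xF0 = 11110000 → 4-byte char (#4). Advance 4.
Byte at offset 16: 0xE9 = 11101001 → 3-byte char (#5). Advance 3.
Byte at offset 19: 0xED = 11101101 → 3-byte char (#6). Advance 3.
Byte at offset 22: 0xF3 = 11110011 → 4-byte char (#7). Advance 4.
Reached end at offset 26 after 7 code points.

7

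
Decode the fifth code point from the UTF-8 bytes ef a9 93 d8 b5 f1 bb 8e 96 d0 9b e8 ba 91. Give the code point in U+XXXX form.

Offset 0: leading byte 0xEF = 11101111 → 3-byte char #1 = EF A9 93.
Offset 3: leading byte 0xD8 = 11011000 → 2-byte char #2 = D8 B5.
Offset 5: leading byte 0xF1 = 11110001 → 4-byte char #3 = F1 BB 8E 96.
Offset 9: leading byte 0xD0 = 11010000 → 2-byte char #4 = D0 9B.
Offset 11: leading byte 0xE8 = 11101000 → 3-byte char #5 = E8 BA 91.
Leading byte 0xE8 = 11101000 matches 1110xxxx → 3-byte sequence.
Byte 1: 0xE8 = 11101000, payload 1000 (4 bits).
Byte 2: 0xBA = 10111010 (10xxxxxx ✓), payload 111010.
Byte 3: 0x91 = 10010001 (10xxxxxx ✓), payload 010001.
Concatenate: 1000111010010001 = 0x8E91 (16 bits → U+8E91).

U+8E91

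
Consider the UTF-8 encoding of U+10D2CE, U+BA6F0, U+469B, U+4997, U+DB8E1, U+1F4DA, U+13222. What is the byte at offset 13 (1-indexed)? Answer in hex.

0xA6

1-indexed offset 13 is 0-indexed offset 12.
U+10D2CE → 4-byte form F4 8D 8B 8E at offsets 0–3.
U+BA6F0 → 4-byte form F2 BA 9B B0 at offsets 4–7.
U+469B → 3-byte form E4 9A 9B at offsets 8–10.
U+4997 → 3-byte form E4 A6 97 at offsets 11–13.
Offset 12 falls in char 4's range; it's byte 2 of E4 A6 97 = 0xA6.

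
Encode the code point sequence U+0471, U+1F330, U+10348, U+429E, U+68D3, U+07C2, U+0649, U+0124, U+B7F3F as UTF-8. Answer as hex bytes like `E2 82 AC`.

D1 B1 F0 9F 8C B0 F0 90 8D 88 E4 8A 9E E6 A3 93 DF 82 D9 89 C4 A4 F2 B7 BC BF

U+0471: 2-byte form → D1 B1.
U+1F330: 4-byte form → F0 9F 8C B0.
U+10348: 4-byte form → F0 90 8D 88.
U+429E: 3-byte form → E4 8A 9E.
U+68D3: 3-byte form → E6 A3 93.
U+07C2: 2-byte form → DF 82.
U+0649: 2-byte form → D9 89.
U+0124: 2-byte form → C4 A4.
U+B7F3F: 4-byte form → F2 B7 BC BF.
Concatenated (26 bytes): D1 B1 F0 9F 8C B0 F0 90 8D 88 E4 8A 9E E6 A3 93 DF 82 D9 89 C4 A4 F2 B7 BC BF.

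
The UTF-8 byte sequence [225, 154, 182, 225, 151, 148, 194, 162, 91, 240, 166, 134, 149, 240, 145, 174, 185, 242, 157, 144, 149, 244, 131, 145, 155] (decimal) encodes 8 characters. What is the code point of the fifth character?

U+26195

Offset 0: leading byte 0xE1 = 11100001 → 3-byte char #1 = E1 9A B6.
Offset 3: leading byte 0xE1 = 11100001 → 3-byte char #2 = E1 97 94.
Offset 6: leading byte 0xC2 = 11000010 → 2-byte char #3 = C2 A2.
Offset 8: leading byte 0x5B = 01011011 → 1-byte char #4 = 5B.
Offset 9: leading byte 0xF0 = 11110000 → 4-byte char #5 = F0 A6 86 95.
Leading byte 0xF0 = 11110000 matches 11110xxx → 4-byte sequence.
Byte 1: 0xF0 = 11110000, payload 000 (3 bits).
Byte 2: 0xA6 = 10100110 (10xxxxxx ✓), payload 100110.
Byte 3: 0x86 = 10000110 (10xxxxxx ✓), payload 000110.
Byte 4: 0x95 = 10010101 (10xxxxxx ✓), payload 010101.
Concatenate: 000100110000110010101 = 0x26195 (21 bits → U+26195).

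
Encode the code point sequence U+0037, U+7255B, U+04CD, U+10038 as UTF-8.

U+0037: 1-byte form → 37.
U+7255B: 4-byte form → F1 B2 95 9B.
U+04CD: 2-byte form → D3 8D.
U+10038: 4-byte form → F0 90 80 B8.
Concatenated (11 bytes): 37 F1 B2 95 9B D3 8D F0 90 80 B8.

37 F1 B2 95 9B D3 8D F0 90 80 B8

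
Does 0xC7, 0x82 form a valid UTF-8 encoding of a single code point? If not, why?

Leading byte 0xC7 = 11000111 → 2-byte form.
Continuation bytes 0x82=10000010 all match 10xxxxxx.
Decoded value 0x1C2 is ≥ 0x80 (shortest form) and not a surrogate.

valid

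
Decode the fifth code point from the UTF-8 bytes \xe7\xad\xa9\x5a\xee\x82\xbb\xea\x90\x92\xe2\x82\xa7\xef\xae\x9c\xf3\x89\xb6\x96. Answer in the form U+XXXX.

U+20A7

Offset 0: leading byte 0xE7 = 11100111 → 3-byte char #1 = E7 AD A9.
Offset 3: leading byte 0x5A = 01011010 → 1-byte char #2 = 5A.
Offset 4: leading byte 0xEE = 11101110 → 3-byte char #3 = EE 82 BB.
Offset 7: leading byte 0xEA = 11101010 → 3-byte char #4 = EA 90 92.
Offset 10: leading byte 0xE2 = 11100010 → 3-byte char #5 = E2 82 A7.
Leading byte 0xE2 = 11100010 matches 1110xxxx → 3-byte sequence.
Byte 1: 0xE2 = 11100010, payload 0010 (4 bits).
Byte 2: 0x82 = 10000010 (10xxxxxx ✓), payload 000010.
Byte 3: 0xA7 = 10100111 (10xxxxxx ✓), payload 100111.
Concatenate: 0010000010100111 = 0x20A7 (16 bits → U+20A7).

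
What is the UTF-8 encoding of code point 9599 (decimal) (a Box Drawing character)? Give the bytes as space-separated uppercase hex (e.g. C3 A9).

E2 95 BF

U+257F = 0x257F = 9599 decimal. In range U+0800–U+FFFF → 3-byte form: 1110xxxx 10xxxxxx 10xxxxxx.
Binary (16 bits): 0010010101111111.
Split 4+6+6: 0010 | 010101 | 111111.
Byte 1: 11100010 = 0xE2.
Byte 2: 10010101 = 0x95.
Byte 3: 10111111 = 0xBF.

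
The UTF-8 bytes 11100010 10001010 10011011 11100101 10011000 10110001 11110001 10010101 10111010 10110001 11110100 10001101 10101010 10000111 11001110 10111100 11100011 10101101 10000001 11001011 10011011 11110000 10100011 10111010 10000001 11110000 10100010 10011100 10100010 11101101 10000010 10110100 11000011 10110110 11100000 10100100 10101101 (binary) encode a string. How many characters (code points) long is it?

Byte at offset 0: 0xE2 = 11100010 → 3-byte char (#1). Advance 3.
Byte at offset 3: 0xE5 = 11100101 → 3-byte char (#2). Advance 3.
Byte at offset 6: 0xF1 = 11110001 → 4-byte char (#3). Advance 4.
Byte at offset 10: 0xF4 = 11110100 → 4-byte char (#4). Advance 4.
Byte at offset 14: 0xCE = 11001110 → 2-byte char (#5). Advance 2.
Byte at offset 16: 0xE3 = 11100011 → 3-byte char (#6). Advance 3.
Byte at offset 19: 0xCB = 11001011 → 2-byte char (#7). Advance 2.
Byte at offset 21: 0xF0 = 11110000 → 4-byte char (#8). Advance 4.
Byte at offset 25: 0xF0 = 11110000 → 4-byte char (#9). Advance 4.
Byte at offset 29: 0xED = 11101101 → 3-byte char (#10). Advance 3.
Byte at offset 32: 0xC3 = 11000011 → 2-byte char (#11). Advance 2.
Byte at offset 34: 0xE0 = 11100000 → 3-byte char (#12). Advance 3.
Reached end at offset 37 after 12 code points.

12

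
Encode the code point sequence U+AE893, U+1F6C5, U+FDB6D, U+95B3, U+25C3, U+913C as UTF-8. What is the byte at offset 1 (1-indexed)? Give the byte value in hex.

1-indexed offset 1 is 0-indexed offset 0.
U+AE893 → 4-byte form F2 AE A2 93 at offsets 0–3.
Offset 0 falls in char 1's range; it's byte 1 of F2 AE A2 93 = 0xF2.

0xF2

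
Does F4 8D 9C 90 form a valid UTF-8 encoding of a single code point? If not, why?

valid

Leading byte 0xF4 = 11110100 → 4-byte form.
Continuation bytes 0x8D=10001101, 0x9C=10011100, 0x90=10010000 all match 10xxxxxx.
Decoded value 0x10D710 is ≥ 0x10000 (shortest form) and not a surrogate.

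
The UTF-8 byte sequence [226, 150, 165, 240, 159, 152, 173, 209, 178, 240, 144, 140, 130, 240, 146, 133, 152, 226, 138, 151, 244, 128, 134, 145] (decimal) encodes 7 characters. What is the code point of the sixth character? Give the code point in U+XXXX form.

U+2297

Offset 0: leading byte 0xE2 = 11100010 → 3-byte char #1 = E2 96 A5.
Offset 3: leading byte 0xF0 = 11110000 → 4-byte char #2 = F0 9F 98 AD.
Offset 7: leading byte 0xD1 = 11010001 → 2-byte char #3 = D1 B2.
Offset 9: leading byte 0xF0 = 11110000 → 4-byte char #4 = F0 90 8C 82.
Offset 13: leading byte 0xF0 = 11110000 → 4-byte char #5 = F0 92 85 98.
Offset 17: leading byte 0xE2 = 11100010 → 3-byte char #6 = E2 8A 97.
Leading byte 0xE2 = 11100010 matches 1110xxxx → 3-byte sequence.
Byte 1: 0xE2 = 11100010, payload 0010 (4 bits).
Byte 2: 0x8A = 10001010 (10xxxxxx ✓), payload 001010.
Byte 3: 0x97 = 10010111 (10xxxxxx ✓), payload 010111.
Concatenate: 0010001010010111 = 0x2297 (16 bits → U+2297).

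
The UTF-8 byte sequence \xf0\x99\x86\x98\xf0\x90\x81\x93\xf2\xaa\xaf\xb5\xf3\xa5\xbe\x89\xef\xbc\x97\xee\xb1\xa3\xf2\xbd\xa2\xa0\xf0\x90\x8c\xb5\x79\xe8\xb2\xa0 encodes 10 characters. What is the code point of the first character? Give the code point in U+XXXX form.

U+19198

Offset 0: leading byte 0xF0 = 11110000 → 4-byte char #1 = F0 99 86 98.
Leading byte 0xF0 = 11110000 matches 11110xxx → 4-byte sequence.
Byte 1: 0xF0 = 11110000, payload 000 (3 bits).
Byte 2: 0x99 = 10011001 (10xxxxxx ✓), payload 011001.
Byte 3: 0x86 = 10000110 (10xxxxxx ✓), payload 000110.
Byte 4: 0x98 = 10011000 (10xxxxxx ✓), payload 011000.
Concatenate: 000011001000110011000 = 0x19198 (21 bits → U+19198).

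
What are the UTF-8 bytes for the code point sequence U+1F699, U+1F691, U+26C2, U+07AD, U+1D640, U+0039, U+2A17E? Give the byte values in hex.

U+1F699: 4-byte form → F0 9F 9A 99.
U+1F691: 4-byte form → F0 9F 9A 91.
U+26C2: 3-byte form → E2 9B 82.
U+07AD: 2-byte form → DE AD.
U+1D640: 4-byte form → F0 9D 99 80.
U+0039: 1-byte form → 39.
U+2A17E: 4-byte form → F0 AA 85 BE.
Concatenated (22 bytes): F0 9F 9A 99 F0 9F 9A 91 E2 9B 82 DE AD F0 9D 99 80 39 F0 AA 85 BE.

F0 9F 9A 99 F0 9F 9A 91 E2 9B 82 DE AD F0 9D 99 80 39 F0 AA 85 BE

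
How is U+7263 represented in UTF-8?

E7 89 A3

U+7263 = 0x7263 = 29283 decimal. In range U+0800–U+FFFF → 3-byte form: 1110xxxx 10xxxxxx 10xxxxxx.
Binary (16 bits): 0111001001100011.
Split 4+6+6: 0111 | 001001 | 100011.
Byte 1: 11100111 = 0xE7.
Byte 2: 10001001 = 0x89.
Byte 3: 10100011 = 0xA3.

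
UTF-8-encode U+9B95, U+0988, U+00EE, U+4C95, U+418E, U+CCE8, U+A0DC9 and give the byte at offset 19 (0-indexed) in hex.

0xB7

U+9B95 → 3-byte form E9 AE 95 at offsets 0–2.
U+0988 → 3-byte form E0 A6 88 at offsets 3–5.
U+00EE → 2-byte form C3 AE at offsets 6–7.
U+4C95 → 3-byte form E4 B2 95 at offsets 8–10.
U+418E → 3-byte form E4 86 8E at offsets 11–13.
U+CCE8 → 3-byte form EC B3 A8 at offsets 14–16.
U+A0DC9 → 4-byte form F2 A0 B7 89 at offsets 17–20.
Offset 19 falls in char 7's range; it's byte 3 of F2 A0 B7 89 = 0xB7.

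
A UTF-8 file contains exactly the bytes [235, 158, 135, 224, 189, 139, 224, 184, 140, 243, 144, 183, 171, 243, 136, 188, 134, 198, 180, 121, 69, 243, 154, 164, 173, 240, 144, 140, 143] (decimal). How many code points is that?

Byte at offset 0: 0xEB = 11101011 → 3-byte char (#1). Advance 3.
Byte at offset 3: 0xE0 = 11100000 → 3-byte char (#2). Advance 3.
Byte at offset 6: 0xE0 = 11100000 → 3-byte char (#3). Advance 3.
Byte at offset 9: 0xF3 = 11110011 → 4-byte char (#4). Advance 4.
Byte at offset 13: 0xF3 = 11110011 → 4-byte char (#5). Advance 4.
Byte at offset 17: 0xC6 = 11000110 → 2-byte char (#6). Advance 2.
Byte at offset 19: 0x79 = 01111001 → 1-byte char (#7). Advance 1.
Byte at offset 20: 0x45 = 01000101 → 1-byte char (#8). Advance 1.
Byte at offset 21: 0xF3 = 11110011 → 4-byte char (#9). Advance 4.
Byte at offset 25: 0xF0 = 11110000 → 4-byte char (#10). Advance 4.
Reached end at offset 29 after 10 code points.

10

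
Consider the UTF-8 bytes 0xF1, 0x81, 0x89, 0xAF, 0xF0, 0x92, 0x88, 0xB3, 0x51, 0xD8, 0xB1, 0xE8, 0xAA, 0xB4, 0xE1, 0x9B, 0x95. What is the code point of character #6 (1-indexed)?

U+16D5

Offset 0: leading byte 0xF1 = 11110001 → 4-byte char #1 = F1 81 89 AF.
Offset 4: leading byte 0xF0 = 11110000 → 4-byte char #2 = F0 92 88 B3.
Offset 8: leading byte 0x51 = 01010001 → 1-byte char #3 = 51.
Offset 9: leading byte 0xD8 = 11011000 → 2-byte char #4 = D8 B1.
Offset 11: leading byte 0xE8 = 11101000 → 3-byte char #5 = E8 AA B4.
Offset 14: leading byte 0xE1 = 11100001 → 3-byte char #6 = E1 9B 95.
Leading byte 0xE1 = 11100001 matches 1110xxxx → 3-byte sequence.
Byte 1: 0xE1 = 11100001, payload 0001 (4 bits).
Byte 2: 0x9B = 10011011 (10xxxxxx ✓), payload 011011.
Byte 3: 0x95 = 10010101 (10xxxxxx ✓), payload 010101.
Concatenate: 0001011011010101 = 0x16D5 (16 bits → U+16D5).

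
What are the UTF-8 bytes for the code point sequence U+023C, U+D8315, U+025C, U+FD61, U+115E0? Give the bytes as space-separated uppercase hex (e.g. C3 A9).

C8 BC F3 98 8C 95 C9 9C EF B5 A1 F0 91 97 A0

U+023C: 2-byte form → C8 BC.
U+D8315: 4-byte form → F3 98 8C 95.
U+025C: 2-byte form → C9 9C.
U+FD61: 3-byte form → EF B5 A1.
U+115E0: 4-byte form → F0 91 97 A0.
Concatenated (15 bytes): C8 BC F3 98 8C 95 C9 9C EF B5 A1 F0 91 97 A0.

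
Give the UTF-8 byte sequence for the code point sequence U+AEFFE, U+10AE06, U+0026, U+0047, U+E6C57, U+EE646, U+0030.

U+AEFFE: 4-byte form → F2 AE BF BE.
U+10AE06: 4-byte form → F4 8A B8 86.
U+0026: 1-byte form → 26.
U+0047: 1-byte form → 47.
U+E6C57: 4-byte form → F3 A6 B1 97.
U+EE646: 4-byte form → F3 AE 99 86.
U+0030: 1-byte form → 30.
Concatenated (19 bytes): F2 AE BF BE F4 8A B8 86 26 47 F3 A6 B1 97 F3 AE 99 86 30.

F2 AE BF BE F4 8A B8 86 26 47 F3 A6 B1 97 F3 AE 99 86 30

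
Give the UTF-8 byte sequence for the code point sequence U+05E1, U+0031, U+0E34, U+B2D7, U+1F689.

U+05E1: 2-byte form → D7 A1.
U+0031: 1-byte form → 31.
U+0E34: 3-byte form → E0 B8 B4.
U+B2D7: 3-byte form → EB 8B 97.
U+1F689: 4-byte form → F0 9F 9A 89.
Concatenated (13 bytes): D7 A1 31 E0 B8 B4 EB 8B 97 F0 9F 9A 89.

D7 A1 31 E0 B8 B4 EB 8B 97 F0 9F 9A 89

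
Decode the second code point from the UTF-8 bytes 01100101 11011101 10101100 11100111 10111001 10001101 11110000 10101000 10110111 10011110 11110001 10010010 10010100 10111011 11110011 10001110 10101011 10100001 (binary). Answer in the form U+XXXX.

Offset 0: leading byte 0x65 = 01100101 → 1-byte char #1 = 65.
Offset 1: leading byte 0xDD = 11011101 → 2-byte char #2 = DD AC.
Leading byte 0xDD = 11011101 matches 110xxxxx → 2-byte sequence.
Byte 1: 0xDD = 11011101, payload 11101 (5 bits).
Byte 2: 0xAC = 10101100 (10xxxxxx ✓), payload 101100.
Concatenate: 11101101100 = 0x76C (11 bits → U+076C).

U+076C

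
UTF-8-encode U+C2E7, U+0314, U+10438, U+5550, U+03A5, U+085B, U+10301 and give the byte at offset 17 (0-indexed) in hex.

0xF0

U+C2E7 → 3-byte form EC 8B A7 at offsets 0–2.
U+0314 → 2-byte form CC 94 at offsets 3–4.
U+10438 → 4-byte form F0 90 90 B8 at offsets 5–8.
U+5550 → 3-byte form E5 95 90 at offsets 9–11.
U+03A5 → 2-byte form CE A5 at offsets 12–13.
U+085B → 3-byte form E0 A1 9B at offsets 14–16.
U+10301 → 4-byte form F0 90 8C 81 at offsets 17–20.
Offset 17 falls in char 7's range; it's byte 1 of F0 90 8C 81 = 0xF0.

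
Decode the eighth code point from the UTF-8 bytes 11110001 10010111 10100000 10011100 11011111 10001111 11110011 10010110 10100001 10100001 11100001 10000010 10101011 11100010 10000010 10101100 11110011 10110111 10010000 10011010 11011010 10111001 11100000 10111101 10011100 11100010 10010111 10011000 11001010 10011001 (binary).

Offset 0: leading byte 0xF1 = 11110001 → 4-byte char #1 = F1 97 A0 9C.
Offset 4: leading byte 0xDF = 11011111 → 2-byte char #2 = DF 8F.
Offset 6: leading byte 0xF3 = 11110011 → 4-byte char #3 = F3 96 A1 A1.
Offset 10: leading byte 0xE1 = 11100001 → 3-byte char #4 = E1 82 AB.
Offset 13: leading byte 0xE2 = 11100010 → 3-byte char #5 = E2 82 AC.
Offset 16: leading byte 0xF3 = 11110011 → 4-byte char #6 = F3 B7 90 9A.
Offset 20: leading byte 0xDA = 11011010 → 2-byte char #7 = DA B9.
Offset 22: leading byte 0xE0 = 11100000 → 3-byte char #8 = E0 BD 9C.
Leading byte 0xE0 = 11100000 matches 1110xxxx → 3-byte sequence.
Byte 1: 0xE0 = 11100000, payload 0000 (4 bits).
Byte 2: 0xBD = 10111101 (10xxxxxx ✓), payload 111101.
Byte 3: 0x9C = 10011100 (10xxxxxx ✓), payload 011100.
Concatenate: 0000111101011100 = 0xF5C (16 bits → U+0F5C).

U+0F5C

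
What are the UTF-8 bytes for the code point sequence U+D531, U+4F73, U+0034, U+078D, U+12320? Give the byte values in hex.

ED 94 B1 E4 BD B3 34 DE 8D F0 92 8C A0

U+D531: 3-byte form → ED 94 B1.
U+4F73: 3-byte form → E4 BD B3.
U+0034: 1-byte form → 34.
U+078D: 2-byte form → DE 8D.
U+12320: 4-byte form → F0 92 8C A0.
Concatenated (13 bytes): ED 94 B1 E4 BD B3 34 DE 8D F0 92 8C A0.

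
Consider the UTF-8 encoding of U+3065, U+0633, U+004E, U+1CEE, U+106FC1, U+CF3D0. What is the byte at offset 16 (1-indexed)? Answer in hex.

1-indexed offset 16 is 0-indexed offset 15.
U+3065 → 3-byte form E3 81 A5 at offsets 0–2.
U+0633 → 2-byte form D8 B3 at offsets 3–4.
U+004E → 1-byte form 4E at offsets 5–5.
U+1CEE → 3-byte form E1 B3 AE at offsets 6–8.
U+106FC1 → 4-byte form F4 86 BF 81 at offsets 9–12.
U+CF3D0 → 4-byte form F3 8F 8F 90 at offsets 13–16.
Offset 15 falls in char 6's range; it's byte 3 of F3 8F 8F 90 = 0x8F.

0x8F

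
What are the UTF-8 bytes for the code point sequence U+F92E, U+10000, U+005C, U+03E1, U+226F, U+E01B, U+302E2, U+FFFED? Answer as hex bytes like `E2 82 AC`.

EF A4 AE F0 90 80 80 5C CF A1 E2 89 AF EE 80 9B F0 B0 8B A2 F3 BF BF AD

U+F92E: 3-byte form → EF A4 AE.
U+10000: 4-byte form → F0 90 80 80.
U+005C: 1-byte form → 5C.
U+03E1: 2-byte form → CF A1.
U+226F: 3-byte form → E2 89 AF.
U+E01B: 3-byte form → EE 80 9B.
U+302E2: 4-byte form → F0 B0 8B A2.
U+FFFED: 4-byte form → F3 BF BF AD.
Concatenated (24 bytes): EF A4 AE F0 90 80 80 5C CF A1 E2 89 AF EE 80 9B F0 B0 8B A2 F3 BF BF AD.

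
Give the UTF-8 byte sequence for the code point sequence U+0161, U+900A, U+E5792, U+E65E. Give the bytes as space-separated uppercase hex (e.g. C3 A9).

C5 A1 E9 80 8A F3 A5 9E 92 EE 99 9E

U+0161: 2-byte form → C5 A1.
U+900A: 3-byte form → E9 80 8A.
U+E5792: 4-byte form → F3 A5 9E 92.
U+E65E: 3-byte form → EE 99 9E.
Concatenated (12 bytes): C5 A1 E9 80 8A F3 A5 9E 92 EE 99 9E.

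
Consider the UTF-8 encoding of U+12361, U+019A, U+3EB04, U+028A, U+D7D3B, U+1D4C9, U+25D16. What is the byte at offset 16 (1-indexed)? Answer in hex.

0xBB

1-indexed offset 16 is 0-indexed offset 15.
U+12361 → 4-byte form F0 92 8D A1 at offsets 0–3.
U+019A → 2-byte form C6 9A at offsets 4–5.
U+3EB04 → 4-byte form F0 BE AC 84 at offsets 6–9.
U+028A → 2-byte form CA 8A at offsets 10–11.
U+D7D3B → 4-byte form F3 97 B4 BB at offsets 12–15.
Offset 15 falls in char 5's range; it's byte 4 of F3 97 B4 BB = 0xBB.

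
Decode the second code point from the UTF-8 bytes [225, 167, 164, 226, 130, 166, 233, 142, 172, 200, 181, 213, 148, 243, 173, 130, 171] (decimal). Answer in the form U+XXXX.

U+20A6

Offset 0: leading byte 0xE1 = 11100001 → 3-byte char #1 = E1 A7 A4.
Offset 3: leading byte 0xE2 = 11100010 → 3-byte char #2 = E2 82 A6.
Leading byte 0xE2 = 11100010 matches 1110xxxx → 3-byte sequence.
Byte 1: 0xE2 = 11100010, payload 0010 (4 bits).
Byte 2: 0x82 = 10000010 (10xxxxxx ✓), payload 000010.
Byte 3: 0xA6 = 10100110 (10xxxxxx ✓), payload 100110.
Concatenate: 0010000010100110 = 0x20A6 (16 bits → U+20A6).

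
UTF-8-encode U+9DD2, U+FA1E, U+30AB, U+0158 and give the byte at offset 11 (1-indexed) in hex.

1-indexed offset 11 is 0-indexed offset 10.
U+9DD2 → 3-byte form E9 B7 92 at offsets 0–2.
U+FA1E → 3-byte form EF A8 9E at offsets 3–5.
U+30AB → 3-byte form E3 82 AB at offsets 6–8.
U+0158 → 2-byte form C5 98 at offsets 9–10.
Offset 10 falls in char 4's range; it's byte 2 of C5 98 = 0x98.

0x98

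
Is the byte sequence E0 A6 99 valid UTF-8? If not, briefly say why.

Leading byte 0xE0 = 11100000 → 3-byte form.
Continuation bytes 0xA6=10100110, 0x99=10011001 all match 10xxxxxx.
Decoded value 0x999 is ≥ 0x800 (shortest form) and not a surrogate.

valid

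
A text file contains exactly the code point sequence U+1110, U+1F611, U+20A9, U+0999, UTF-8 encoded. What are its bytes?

U+1110: 3-byte form → E1 84 90.
U+1F611: 4-byte form → F0 9F 98 91.
U+20A9: 3-byte form → E2 82 A9.
U+0999: 3-byte form → E0 A6 99.
Concatenated (13 bytes): E1 84 90 F0 9F 98 91 E2 82 A9 E0 A6 99.

E1 84 90 F0 9F 98 91 E2 82 A9 E0 A6 99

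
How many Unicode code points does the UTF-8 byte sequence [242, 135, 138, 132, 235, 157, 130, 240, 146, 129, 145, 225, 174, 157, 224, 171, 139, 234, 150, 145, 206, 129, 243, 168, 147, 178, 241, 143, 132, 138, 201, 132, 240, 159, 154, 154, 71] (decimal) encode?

Byte at offset 0: 0xF2 = 11110010 → 4-byte char (#1). Advance 4.
Byte at offset 4: 0xEB = 11101011 → 3-byte char (#2). Advance 3.
Byte at offset 7: 0xF0 = 11110000 → 4-byte char (#3). Advance 4.
Byte at offset 11: 0xE1 = 11100001 → 3-byte char (#4). Advance 3.
Byte at offset 14: 0xE0 = 11100000 → 3-byte char (#5). Advance 3.
Byte at offset 17: 0xEA = 11101010 → 3-byte char (#6). Advance 3.
Byte at offset 20: 0xCE = 11001110 → 2-byte char (#7). Advance 2.
Byte at offset 22: 0xF3 = 11110011 → 4-byte char (#8). Advance 4.
Byte at offset 26: 0xF1 = 11110001 → 4-byte char (#9). Advance 4.
Byte at offset 30: 0xC9 = 11001001 → 2-byte char (#10). Advance 2.
Byte at offset 32: 0xF0 = 11110000 → 4-byte char (#11). Advance 4.
Byte at offset 36: 0x47 = 01000111 → 1-byte char (#12). Advance 1.
Reached end at offset 37 after 12 code points.

12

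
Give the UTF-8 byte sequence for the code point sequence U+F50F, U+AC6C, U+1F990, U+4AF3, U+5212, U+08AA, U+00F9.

U+F50F: 3-byte form → EF 94 8F.
U+AC6C: 3-byte form → EA B1 AC.
U+1F990: 4-byte form → F0 9F A6 90.
U+4AF3: 3-byte form → E4 AB B3.
U+5212: 3-byte form → E5 88 92.
U+08AA: 3-byte form → E0 A2 AA.
U+00F9: 2-byte form → C3 B9.
Concatenated (21 bytes): EF 94 8F EA B1 AC F0 9F A6 90 E4 AB B3 E5 88 92 E0 A2 AA C3 B9.

EF 94 8F EA B1 AC F0 9F A6 90 E4 AB B3 E5 88 92 E0 A2 AA C3 B9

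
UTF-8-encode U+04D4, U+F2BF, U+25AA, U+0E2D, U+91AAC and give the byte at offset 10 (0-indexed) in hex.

U+04D4 → 2-byte form D3 94 at offsets 0–1.
U+F2BF → 3-byte form EF 8A BF at offsets 2–4.
U+25AA → 3-byte form E2 96 AA at offsets 5–7.
U+0E2D → 3-byte form E0 B8 AD at offsets 8–10.
Offset 10 falls in char 4's range; it's byte 3 of E0 B8 AD = 0xAD.

0xAD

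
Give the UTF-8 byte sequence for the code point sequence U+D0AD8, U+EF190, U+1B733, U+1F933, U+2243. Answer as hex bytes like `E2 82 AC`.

U+D0AD8: 4-byte form → F3 90 AB 98.
U+EF190: 4-byte form → F3 AF 86 90.
U+1B733: 4-byte form → F0 9B 9C B3.
U+1F933: 4-byte form → F0 9F A4 B3.
U+2243: 3-byte form → E2 89 83.
Concatenated (19 bytes): F3 90 AB 98 F3 AF 86 90 F0 9B 9C B3 F0 9F A4 B3 E2 89 83.

F3 90 AB 98 F3 AF 86 90 F0 9B 9C B3 F0 9F A4 B3 E2 89 83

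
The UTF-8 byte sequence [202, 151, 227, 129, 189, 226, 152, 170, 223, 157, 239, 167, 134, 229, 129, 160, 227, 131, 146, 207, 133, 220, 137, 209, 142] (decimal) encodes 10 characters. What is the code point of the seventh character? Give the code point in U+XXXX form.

U+30D2

Offset 0: leading byte 0xCA = 11001010 → 2-byte char #1 = CA 97.
Offset 2: leading byte 0xE3 = 11100011 → 3-byte char #2 = E3 81 BD.
Offset 5: leading byte 0xE2 = 11100010 → 3-byte char #3 = E2 98 AA.
Offset 8: leading byte 0xDF = 11011111 → 2-byte char #4 = DF 9D.
Offset 10: leading byte 0xEF = 11101111 → 3-byte char #5 = EF A7 86.
Offset 13: leading byte 0xE5 = 11100101 → 3-byte char #6 = E5 81 A0.
Offset 16: leading byte 0xE3 = 11100011 → 3-byte char #7 = E3 83 92.
Leading byte 0xE3 = 11100011 matches 1110xxxx → 3-byte sequence.
Byte 1: 0xE3 = 11100011, payload 0011 (4 bits).
Byte 2: 0x83 = 10000011 (10xxxxxx ✓), payload 000011.
Byte 3: 0x92 = 10010010 (10xxxxxx ✓), payload 010010.
Concatenate: 0011000011010010 = 0x30D2 (16 bits → U+30D2).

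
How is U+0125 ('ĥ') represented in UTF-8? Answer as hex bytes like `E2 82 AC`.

U+0125 = 0x125 = 293 decimal. In range U+0080–U+07FF → 2-byte form: 110xxxxx 10xxxxxx.
Binary (11 bits): 00100100101.
Split 5+6: 00100 | 100101.
Byte 1: 11000100 = 0xC4.
Byte 2: 10100101 = 0xA5.

C4 A5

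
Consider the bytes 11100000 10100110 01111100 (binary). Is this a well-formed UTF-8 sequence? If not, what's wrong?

invalid (non-continuation byte where continuation expected)

Leading byte 0xE0 = 11100000 → 3-byte form.
Byte 3 is 0x7C = 01111100, which is not 10xxxxxx — expected a continuation byte.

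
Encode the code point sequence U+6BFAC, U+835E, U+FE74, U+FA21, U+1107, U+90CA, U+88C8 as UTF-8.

F1 AB BE AC E8 8D 9E EF B9 B4 EF A8 A1 E1 84 87 E9 83 8A E8 A3 88

U+6BFAC: 4-byte form → F1 AB BE AC.
U+835E: 3-byte form → E8 8D 9E.
U+FE74: 3-byte form → EF B9 B4.
U+FA21: 3-byte form → EF A8 A1.
U+1107: 3-byte form → E1 84 87.
U+90CA: 3-byte form → E9 83 8A.
U+88C8: 3-byte form → E8 A3 88.
Concatenated (22 bytes): F1 AB BE AC E8 8D 9E EF B9 B4 EF A8 A1 E1 84 87 E9 83 8A E8 A3 88.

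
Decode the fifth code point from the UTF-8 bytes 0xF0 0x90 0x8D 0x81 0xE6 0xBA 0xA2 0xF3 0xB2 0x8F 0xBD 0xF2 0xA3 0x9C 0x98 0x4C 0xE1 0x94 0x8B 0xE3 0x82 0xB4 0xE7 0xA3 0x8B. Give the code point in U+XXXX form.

Offset 0: leading byte 0xF0 = 11110000 → 4-byte char #1 = F0 90 8D 81.
Offset 4: leading byte 0xE6 = 11100110 → 3-byte char #2 = E6 BA A2.
Offset 7: leading byte 0xF3 = 11110011 → 4-byte char #3 = F3 B2 8F BD.
Offset 11: leading byte 0xF2 = 11110010 → 4-byte char #4 = F2 A3 9C 98.
Offset 15: leading byte 0x4C = 01001100 → 1-byte char #5 = 4C.
Leading byte 0x4C = 01001100 matches 0xxxxxxx → 1-byte sequence.
Byte 1: 0x4C = 01001100, payload 1001100 (7 bits).
Concatenate: 1001100 = 0x4C (7 bits → U+004C).

U+004C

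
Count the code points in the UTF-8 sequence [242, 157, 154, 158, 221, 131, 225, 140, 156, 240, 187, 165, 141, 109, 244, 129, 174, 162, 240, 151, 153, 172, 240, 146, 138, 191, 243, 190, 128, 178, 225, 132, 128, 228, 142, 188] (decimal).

11

Byte at offset 0: 0xF2 = 11110010 → 4-byte char (#1). Advance 4.
Byte at offset 4: 0xDD = 11011101 → 2-byte char (#2). Advance 2.
Byte at offset 6: 0xE1 = 11100001 → 3-byte char (#3). Advance 3.
Byte at offset 9: 0xF0 = 11110000 → 4-byte char (#4). Advance 4.
Byte at offset 13: 0x6D = 01101101 → 1-byte char (#5). Advance 1.
Byte at offset 14: 0xF4 = 11110100 → 4-byte char (#6). Advance 4.
Byte at offset 18: 0xF0 = 11110000 → 4-byte char (#7). Advance 4.
Byte at offset 22: 0xF0 = 11110000 → 4-byte char (#8). Advance 4.
Byte at offset 26: 0xF3 = 11110011 → 4-byte char (#9). Advance 4.
Byte at offset 30: 0xE1 = 11100001 → 3-byte char (#10). Advance 3.
Byte at offset 33: 0xE4 = 11100100 → 3-byte char (#11). Advance 3.
Reached end at offset 36 after 11 code points.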